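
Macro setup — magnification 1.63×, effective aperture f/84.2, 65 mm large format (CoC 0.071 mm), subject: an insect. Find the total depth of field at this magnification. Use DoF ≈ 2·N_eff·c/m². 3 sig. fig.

4.50 mm

At magnification m, DoF ≈ 2·N_eff·c/m² = 2 × 84.2 × 0.071 / 1.63² = 11.96 / 2.657 ≈ 4.5 mm.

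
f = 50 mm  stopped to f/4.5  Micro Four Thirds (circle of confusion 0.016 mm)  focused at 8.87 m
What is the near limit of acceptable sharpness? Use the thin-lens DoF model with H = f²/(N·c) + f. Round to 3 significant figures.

7.07 m

Hyperfocal distance H = f²/(N·c) + f = 50²/(4.5 × 0.016) + 50 = 2500/0.072 + 50 ≈ 34772.2 mm ≈ 34.77 m.
Near limit Dn = s·(H − f)/(H + s − 2f) = 8870 × (34772.2 − 50) / (34772.2 + 8870 − 2 × 50) = 8870 × 34722.2 / 43542.2 ≈ 7073.3 mm ≈ 7.07 m.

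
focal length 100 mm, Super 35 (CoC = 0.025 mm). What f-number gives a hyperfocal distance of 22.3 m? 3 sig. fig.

Rearrange H = f²/(N·c) + f for N: N = f² / ((H − f)·c).
N = 100² / ((22300 − 100) × 0.025) = 10000 / 555.0 ≈ 18.

f/18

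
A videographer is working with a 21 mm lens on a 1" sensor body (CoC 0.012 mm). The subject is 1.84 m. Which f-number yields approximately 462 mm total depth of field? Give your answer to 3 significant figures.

Write h = H − f = f²/(N·c). The thin-lens limits are Dn = s·h/(h + (s−f)) and Df = s·h/(h − (s−f)), so DoF = Df − Dn = 2·s·(s−f)·h / (h² − (s−f)²).
That is a quadratic in h: DoF·h² − 2·s·(s−f)·h − DoF·(s−f)² = 0 ⇒ h = (s−f)·(s + √(s² + DoF²)) / DoF = 1819 × (1840 + √(1840² + 462²)) / 462 = 1819 × (1840 + 1897.11) / 462 ≈ 14714 mm.
Then N = f²/(c·h) = 21² / (0.012 × 14714) = 441 / 176.57 ≈ 2.50.

f/2.50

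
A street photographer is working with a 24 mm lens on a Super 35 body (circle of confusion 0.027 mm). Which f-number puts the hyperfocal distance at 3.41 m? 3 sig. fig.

f/6.30

Rearrange H = f²/(N·c) + f for N: N = f² / ((H − f)·c).
N = 24² / ((3410 − 24) × 0.027) = 576 / 91.42 ≈ 6.30.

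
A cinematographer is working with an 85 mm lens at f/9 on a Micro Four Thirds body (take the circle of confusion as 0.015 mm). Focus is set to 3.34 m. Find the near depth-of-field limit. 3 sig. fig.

3.15 m

Hyperfocal distance H = f²/(N·c) + f = 85²/(9 × 0.015) + 85 = 7225/0.135 + 85 ≈ 53603.5 mm ≈ 53.60 m.
Near limit Dn = s·(H − f)/(H + s − 2f) = 3340 × (53603.5 − 85) / (53603.5 + 3340 − 2 × 85) = 3340 × 53518.5 / 56773.5 ≈ 3148.5 mm ≈ 3.15 m.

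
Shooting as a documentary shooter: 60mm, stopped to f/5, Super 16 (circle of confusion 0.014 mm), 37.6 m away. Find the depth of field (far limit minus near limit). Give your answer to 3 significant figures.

Hyperfocal distance H = f²/(N·c) + f = 60²/(5 × 0.014) + 60 = 3600/0.07 + 60 ≈ 51488.6 mm ≈ 51.49 m.
Near limit Dn = s·(H − f)/(H + s − 2f) = 37600 × (51488.6 − 60) / (51488.6 + 37600 − 2 × 60) = 37600 × 51428.6 / 88968.6 ≈ 21735 mm.
Far limit Df = s·(H − f)/(H − s) = 37600 × (51488.6 − 60) / (51488.6 − 37600) = 37600 × 51428.6 / 13888.6 ≈ 139231 mm.
Depth of field = Df − Dn = 139231 − 21735 ≈ 117496 mm ≈ 117 m.

117 m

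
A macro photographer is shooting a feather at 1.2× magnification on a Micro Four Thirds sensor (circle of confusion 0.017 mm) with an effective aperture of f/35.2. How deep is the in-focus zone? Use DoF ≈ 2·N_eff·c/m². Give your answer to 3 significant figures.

0.831 mm

At magnification m, DoF ≈ 2·N_eff·c/m² = 2 × 35.2 × 0.017 / 1.2² = 1.197 / 1.44 ≈ 0.831 mm.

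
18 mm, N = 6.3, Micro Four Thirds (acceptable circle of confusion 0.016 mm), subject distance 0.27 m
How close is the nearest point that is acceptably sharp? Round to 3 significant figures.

Hyperfocal distance H = f²/(N·c) + f = 18²/(6.3 × 0.016) + 18 = 324/0.1008 + 18 ≈ 3232.3 mm ≈ 3.232 m.
Near limit Dn = s·(H − f)/(H + s − 2f) = 270 × (3232.3 − 18) / (3232.3 + 270 − 2 × 18) = 270 × 3214.3 / 3466.3 ≈ 250.37 mm.

250 mm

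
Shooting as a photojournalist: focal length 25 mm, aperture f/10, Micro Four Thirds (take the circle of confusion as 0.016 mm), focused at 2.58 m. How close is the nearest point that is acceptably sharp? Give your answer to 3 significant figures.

Hyperfocal distance H = f²/(N·c) + f = 25²/(10 × 0.016) + 25 = 625/0.16 + 25 ≈ 3931.2 mm ≈ 3.931 m.
Near limit Dn = s·(H − f)/(H + s − 2f) = 2580 × (3931.2 − 25) / (3931.2 + 2580 − 2 × 25) = 2580 × 3906.2 / 6461.2 ≈ 1559.8 mm ≈ 1.56 m.

1.56 m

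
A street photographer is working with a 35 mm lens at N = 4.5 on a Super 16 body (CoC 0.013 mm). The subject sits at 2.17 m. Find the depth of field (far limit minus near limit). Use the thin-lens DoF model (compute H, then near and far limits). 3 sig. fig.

Hyperfocal distance H = f²/(N·c) + f = 35²/(4.5 × 0.013) + 35 = 1225/0.0585 + 35 ≈ 20975.2 mm ≈ 20.98 m.
Near limit Dn = s·(H − f)/(H + s − 2f) = 2170 × (20975.2 − 35) / (20975.2 + 2170 − 2 × 35) = 2170 × 20940.2 / 23075.2 ≈ 1969.22 mm.
Far limit Df = s·(H − f)/(H − s) = 2170 × (20975.2 − 35) / (20975.2 − 2170) = 2170 × 20940.2 / 18805.2 ≈ 2416.37 mm.
Depth of field = Df − Dn = 2416.37 − 1969.22 ≈ 447.15 mm.

447 mm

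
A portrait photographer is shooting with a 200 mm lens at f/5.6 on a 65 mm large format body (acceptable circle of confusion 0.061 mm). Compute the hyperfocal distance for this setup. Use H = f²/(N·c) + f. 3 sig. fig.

117 m

Hyperfocal distance H = f²/(N·c) + f = 200²/(5.6 × 0.061) + 200 = 40000/0.3416 + 200 ≈ 117296.0 mm ≈ 117 m.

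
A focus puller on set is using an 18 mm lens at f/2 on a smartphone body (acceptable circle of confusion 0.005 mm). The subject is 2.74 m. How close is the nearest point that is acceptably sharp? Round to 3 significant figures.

2.53 m

Hyperfocal distance H = f²/(N·c) + f = 18²/(2 × 0.005) + 18 = 324/0.01 + 18 ≈ 32418.0 mm ≈ 32.42 m.
Near limit Dn = s·(H − f)/(H + s − 2f) = 2740 × (32418.0 − 18) / (32418.0 + 2740 − 2 × 18) = 2740 × 32400.0 / 35122.0 ≈ 2527.6 mm ≈ 2.53 m.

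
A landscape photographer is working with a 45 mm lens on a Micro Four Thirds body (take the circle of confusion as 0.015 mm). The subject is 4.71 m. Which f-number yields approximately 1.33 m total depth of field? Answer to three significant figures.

f/4.01

Write h = H − f = f²/(N·c). The thin-lens limits are Dn = s·h/(h + (s−f)) and Df = s·h/(h − (s−f)), so DoF = Df − Dn = 2·s·(s−f)·h / (h² − (s−f)²).
That is a quadratic in h: DoF·h² − 2·s·(s−f)·h − DoF·(s−f)² = 0 ⇒ h = (s−f)·(s + √(s² + DoF²)) / DoF = 4665 × (4710 + √(4710² + 1330²)) / 1330 = 4665 × (4710 + 4894.18) / 1330 ≈ 33687 mm.
Then N = f²/(c·h) = 45² / (0.015 × 33687) = 2025 / 505.30 ≈ 4.01.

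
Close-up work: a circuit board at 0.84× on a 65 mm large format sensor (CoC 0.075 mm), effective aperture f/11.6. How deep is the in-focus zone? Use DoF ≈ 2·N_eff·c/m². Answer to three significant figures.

At magnification m, DoF ≈ 2·N_eff·c/m² = 2 × 11.6 × 0.075 / 0.84² = 1.74 / 0.7056 ≈ 2.47 mm.

2.47 mm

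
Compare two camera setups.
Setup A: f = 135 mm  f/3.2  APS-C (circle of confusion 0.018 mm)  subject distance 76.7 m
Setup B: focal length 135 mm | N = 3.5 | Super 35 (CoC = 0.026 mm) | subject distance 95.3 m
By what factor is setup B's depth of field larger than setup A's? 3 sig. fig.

2.97

Setup A: H = 135²/(3.2×0.018) + 135 ≈ 316541.2 mm; DoF = Df − Dn = 101185 − 61756 ≈ 39429 mm.
Setup B: H = 135²/(3.5×0.026) + 135 ≈ 200409.7 mm; DoF = Df − Dn = 181583 − 64603 ≈ 116980 mm.
Ratio = 116980 / 39429 ≈ 2.97.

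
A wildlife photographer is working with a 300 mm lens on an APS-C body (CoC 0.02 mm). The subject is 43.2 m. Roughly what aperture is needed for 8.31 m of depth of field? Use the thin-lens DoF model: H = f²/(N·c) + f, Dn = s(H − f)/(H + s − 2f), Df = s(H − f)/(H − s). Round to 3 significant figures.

f/10

Write h = H − f = f²/(N·c). The thin-lens limits are Dn = s·h/(h + (s−f)) and Df = s·h/(h − (s−f)), so DoF = Df − Dn = 2·s·(s−f)·h / (h² − (s−f)²).
That is a quadratic in h: DoF·h² − 2·s·(s−f)·h − DoF·(s−f)² = 0 ⇒ h = (s−f)·(s + √(s² + DoF²)) / DoF = 42900 × (43200 + √(43200² + 8310²)) / 8310 = 42900 × (43200 + 43992.0) / 8310 ≈ 450125 mm.
Then N = f²/(c·h) = 300² / (0.02 × 450125) = 90000 / 9002.5 ≈ 10.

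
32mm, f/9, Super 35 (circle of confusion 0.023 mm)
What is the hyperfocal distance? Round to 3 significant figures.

4.98 m

Hyperfocal distance H = f²/(N·c) + f = 32²/(9 × 0.023) + 32 = 1024/0.207 + 32 ≈ 4978.9 mm ≈ 4.98 m.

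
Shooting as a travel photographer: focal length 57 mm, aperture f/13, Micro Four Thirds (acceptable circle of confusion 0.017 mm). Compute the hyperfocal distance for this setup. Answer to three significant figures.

14.8 m

Hyperfocal distance H = f²/(N·c) + f = 57²/(13 × 0.017) + 57 = 3249/0.221 + 57 ≈ 14758.4 mm ≈ 14.8 m.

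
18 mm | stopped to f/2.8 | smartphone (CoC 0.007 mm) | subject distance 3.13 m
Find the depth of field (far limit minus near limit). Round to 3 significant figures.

1.22 m

Hyperfocal distance H = f²/(N·c) + f = 18²/(2.8 × 0.007) + 18 = 324/0.0196 + 18 ≈ 16548.6 mm ≈ 16.55 m.
Near limit Dn = s·(H − f)/(H + s − 2f) = 3130 × (16548.6 − 18) / (16548.6 + 3130 − 2 × 18) = 3130 × 16530.6 / 19642.6 ≈ 2634.1 mm.
Far limit Df = s·(H − f)/(H − s) = 3130 × (16548.6 − 18) / (16548.6 − 3130) = 3130 × 16530.6 / 13418.6 ≈ 3855.9 mm.
Depth of field = Df − Dn = 3855.9 − 2634.1 ≈ 1221.8 mm ≈ 1.22 m.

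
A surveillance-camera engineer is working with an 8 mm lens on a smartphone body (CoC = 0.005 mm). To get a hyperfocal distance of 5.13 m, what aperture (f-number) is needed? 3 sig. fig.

Rearrange H = f²/(N·c) + f for N: N = f² / ((H − f)·c).
N = 8² / ((5130 − 8) × 0.005) = 64 / 25.61 ≈ 2.50.

f/2.50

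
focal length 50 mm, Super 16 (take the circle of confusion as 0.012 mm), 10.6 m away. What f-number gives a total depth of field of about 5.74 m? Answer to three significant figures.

Write h = H − f = f²/(N·c). The thin-lens limits are Dn = s·h/(h + (s−f)) and Df = s·h/(h − (s−f)), so DoF = Df − Dn = 2·s·(s−f)·h / (h² − (s−f)²).
That is a quadratic in h: DoF·h² − 2·s·(s−f)·h − DoF·(s−f)² = 0 ⇒ h = (s−f)·(s + √(s² + DoF²)) / DoF = 10550 × (10600 + √(10600² + 5740²)) / 5740 = 10550 × (10600 + 12054.4) / 5740 ≈ 41638 mm.
Then N = f²/(c·h) = 50² / (0.012 × 41638) = 2500 / 499.66 ≈ 5.

f/5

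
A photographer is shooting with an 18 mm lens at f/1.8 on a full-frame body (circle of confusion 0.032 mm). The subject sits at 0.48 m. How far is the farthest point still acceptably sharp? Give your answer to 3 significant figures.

Hyperfocal distance H = f²/(N·c) + f = 18²/(1.8 × 0.032) + 18 = 324/0.0576 + 18 ≈ 5643.0 mm ≈ 5.643 m.
Far limit Df = s·(H − f)/(H − s) = 480 × (5643.0 − 18) / (5643.0 − 480) = 480 × 5625.0 / 5163.0 ≈ 522.95 mm ≈ 0.523 m.

0.523 m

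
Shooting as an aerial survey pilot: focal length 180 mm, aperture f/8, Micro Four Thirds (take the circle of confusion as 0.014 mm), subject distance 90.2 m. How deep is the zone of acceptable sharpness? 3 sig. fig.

Hyperfocal distance H = f²/(N·c) + f = 180²/(8 × 0.014) + 180 = 32400/0.112 + 180 ≈ 289465.7 mm ≈ 289.5 m.
Near limit Dn = s·(H − f)/(H + s − 2f) = 90200 × (289465.7 − 180) / (289465.7 + 90200 − 2 × 180) = 90200 × 289285.7 / 379305.7 ≈ 68793 mm.
Far limit Df = s·(H − f)/(H − s) = 90200 × (289465.7 − 180) / (289465.7 − 90200) = 90200 × 289285.7 / 199265.7 ≈ 130949 mm.
Depth of field = Df − Dn = 130949 − 68793 ≈ 62156 mm ≈ 62.2 m.

62.2 m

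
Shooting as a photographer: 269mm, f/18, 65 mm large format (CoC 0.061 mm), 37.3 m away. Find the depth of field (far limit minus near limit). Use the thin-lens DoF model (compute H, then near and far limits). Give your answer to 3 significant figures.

61.3 m

Hyperfocal distance H = f²/(N·c) + f = 269²/(18 × 0.061) + 269 = 72361/1.098 + 269 ≈ 66171.6 mm ≈ 66.17 m.
Near limit Dn = s·(H − f)/(H + s − 2f) = 37300 × (66171.6 − 269) / (66171.6 + 37300 − 2 × 269) = 37300 × 65902.6 / 102933.6 ≈ 23881 mm.
Far limit Df = s·(H − f)/(H − s) = 37300 × (66171.6 − 269) / (66171.6 − 37300) = 37300 × 65902.6 / 28871.6 ≈ 85141 mm.
Depth of field = Df − Dn = 85141 − 23881 ≈ 61260 mm ≈ 61.3 m.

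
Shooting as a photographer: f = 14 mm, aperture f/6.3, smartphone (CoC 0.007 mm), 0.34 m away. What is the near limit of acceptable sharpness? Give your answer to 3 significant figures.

Hyperfocal distance H = f²/(N·c) + f = 14²/(6.3 × 0.007) + 14 = 196/0.0441 + 14 ≈ 4458.4 mm ≈ 4.458 m.
Near limit Dn = s·(H − f)/(H + s − 2f) = 340 × (4458.4 − 14) / (4458.4 + 340 − 2 × 14) = 340 × 4444.4 / 4770.4 ≈ 316.77 mm.

317 mm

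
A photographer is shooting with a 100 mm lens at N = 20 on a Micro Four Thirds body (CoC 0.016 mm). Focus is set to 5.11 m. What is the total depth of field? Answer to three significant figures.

1.68 m

Hyperfocal distance H = f²/(N·c) + f = 100²/(20 × 0.016) + 100 = 10000/0.32 + 100 ≈ 31350.0 mm ≈ 31.35 m.
Near limit Dn = s·(H − f)/(H + s − 2f) = 5110 × (31350.0 − 100) / (31350.0 + 5110 − 2 × 100) = 5110 × 31250.0 / 36260.0 ≈ 4404.0 mm.
Far limit Df = s·(H − f)/(H − s) = 5110 × (31350.0 − 100) / (31350.0 − 5110) = 5110 × 31250.0 / 26240.0 ≈ 6085.7 mm.
Depth of field = Df − Dn = 6085.7 − 4404.0 ≈ 1681.7 mm ≈ 1.68 m.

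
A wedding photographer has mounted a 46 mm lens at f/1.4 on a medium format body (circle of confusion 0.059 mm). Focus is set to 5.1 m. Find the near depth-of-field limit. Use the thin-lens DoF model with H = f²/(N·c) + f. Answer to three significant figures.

4.26 m

Hyperfocal distance H = f²/(N·c) + f = 46²/(1.4 × 0.059) + 46 = 2116/0.0826 + 46 ≈ 25663.4 mm ≈ 25.66 m.
Near limit Dn = s·(H − f)/(H + s − 2f) = 5100 × (25663.4 − 46) / (25663.4 + 5100 − 2 × 46) = 5100 × 25617.4 / 30671.4 ≈ 4259.6 mm ≈ 4.26 m.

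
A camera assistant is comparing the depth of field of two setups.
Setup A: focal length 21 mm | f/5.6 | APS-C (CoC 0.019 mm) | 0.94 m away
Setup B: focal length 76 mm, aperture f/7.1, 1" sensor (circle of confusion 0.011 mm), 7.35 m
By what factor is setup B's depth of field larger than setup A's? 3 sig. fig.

Setup A: H = 21²/(5.6×0.019) + 21 ≈ 4165.7 mm; DoF = Df − Dn = 1207.80 − 769.40 ≈ 438.40 mm.
Setup B: H = 76²/(7.1×0.011) + 76 ≈ 74032.5 mm; DoF = Df − Dn = 8151.8 − 6691.8 ≈ 1460.0 mm.
Ratio = 1460.0 / 438.40 ≈ 3.33.

3.33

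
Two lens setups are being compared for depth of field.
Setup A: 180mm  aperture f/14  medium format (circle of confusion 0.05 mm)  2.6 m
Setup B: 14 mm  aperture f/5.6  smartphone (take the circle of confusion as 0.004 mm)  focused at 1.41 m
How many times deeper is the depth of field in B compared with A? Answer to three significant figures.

1.69

Setup A: H = 180²/(14×0.05) + 180 ≈ 46465.7 mm; DoF = Df − Dn = 2743.44 − 2470.82 ≈ 272.62 mm.
Setup B: H = 14²/(5.6×0.004) + 14 ≈ 8764.0 mm; DoF = Df − Dn = 1677.66 − 1216.00 ≈ 461.66 mm.
Ratio = 461.66 / 272.62 ≈ 1.69.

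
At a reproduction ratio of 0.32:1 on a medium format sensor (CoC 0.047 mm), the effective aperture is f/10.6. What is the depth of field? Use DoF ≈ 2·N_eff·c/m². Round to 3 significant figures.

9.73 mm

At magnification m, DoF ≈ 2·N_eff·c/m² = 2 × 10.6 × 0.047 / 0.32² = 0.9964 / 0.1024 ≈ 9.73 mm.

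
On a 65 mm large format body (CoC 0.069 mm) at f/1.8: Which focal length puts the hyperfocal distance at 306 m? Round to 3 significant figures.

From H = f²/(N·c) + f, with f ≪ H: f ≈ √(H·N·c) = √(306000 × 1.8 × 0.069) = √38005 ≈ 194.9 mm.
The +f correction barely moves this — solving exactly, f² + N·c·f − N·c·H = 0 ⇒ f = (−N·c + √((N·c)² + 4·N·c·H))/2 = (−0.1242 + √152021)/2 ≈ 194.89 mm, so f ≈ 195 mm.

195 mm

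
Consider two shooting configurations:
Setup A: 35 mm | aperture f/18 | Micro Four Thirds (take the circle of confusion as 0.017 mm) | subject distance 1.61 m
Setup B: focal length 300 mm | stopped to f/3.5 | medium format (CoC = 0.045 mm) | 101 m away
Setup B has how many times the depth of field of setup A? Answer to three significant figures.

Setup A: H = 35²/(18×0.017) + 35 ≈ 4038.3 mm; DoF = Df − Dn = 2654.3 − 1155.4 ≈ 1498.9 mm.
Setup B: H = 300²/(3.5×0.045) + 300 ≈ 571728.6 mm; DoF = Df − Dn = 122606 − 85868 ≈ 36738 mm.
Ratio = 36738 / 1498.9 ≈ 24.5.

24.5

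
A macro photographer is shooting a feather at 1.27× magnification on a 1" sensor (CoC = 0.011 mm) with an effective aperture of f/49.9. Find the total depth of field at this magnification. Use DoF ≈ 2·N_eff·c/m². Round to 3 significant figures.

At magnification m, DoF ≈ 2·N_eff·c/m² = 2 × 49.9 × 0.011 / 1.27² = 1.098 / 1.613 ≈ 0.681 mm.

0.681 mm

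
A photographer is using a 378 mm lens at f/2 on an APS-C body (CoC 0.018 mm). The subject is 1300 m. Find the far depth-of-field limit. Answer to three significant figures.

Hyperfocal distance H = f²/(N·c) + f = 378²/(2 × 0.018) + 378 = 142884/0.036 + 378 ≈ 3969378.0 mm ≈ 3969 m.
Far limit Df = s·(H − f)/(H − s) = 1300000 × (3969378.0 − 378) / (3969378.0 − 1300000) = 1300000 × 3969000.0 / 2669378.0 ≈ 1932922 mm ≈ 1930 m.

1930 m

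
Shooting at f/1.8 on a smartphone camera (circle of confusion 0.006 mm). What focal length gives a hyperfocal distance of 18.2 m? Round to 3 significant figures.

From H = f²/(N·c) + f, with f ≪ H: f ≈ √(H·N·c) = √(18200 × 1.8 × 0.006) = √196.56 ≈ 14.02 mm.
The +f correction barely moves this — solving exactly, f² + N·c·f − N·c·H = 0 ⇒ f = (−N·c + √((N·c)² + 4·N·c·H))/2 = (−0.0108 + √786.24)/2 ≈ 14.015 mm, so f ≈ 14.0 mm.

14.0 mm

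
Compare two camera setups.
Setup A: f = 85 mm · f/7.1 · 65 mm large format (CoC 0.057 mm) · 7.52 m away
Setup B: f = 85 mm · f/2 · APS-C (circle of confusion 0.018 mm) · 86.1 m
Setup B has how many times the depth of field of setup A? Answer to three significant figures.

Setup A: H = 85²/(7.1×0.057) + 85 ≈ 17937.7 mm; DoF = Df − Dn = 12886.9 − 5309.0 ≈ 7577.9 mm.
Setup B: H = 85²/(2×0.018) + 85 ≈ 200779.4 mm; DoF = Df − Dn = 150679 − 60269 ≈ 90410 mm.
Ratio = 90410 / 7577.9 ≈ 11.9.

11.9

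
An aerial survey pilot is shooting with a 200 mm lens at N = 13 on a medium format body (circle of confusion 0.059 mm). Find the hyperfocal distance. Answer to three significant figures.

52.4 m

Hyperfocal distance H = f²/(N·c) + f = 200²/(13 × 0.059) + 200 = 40000/0.767 + 200 ≈ 52351.2 mm ≈ 52.4 m.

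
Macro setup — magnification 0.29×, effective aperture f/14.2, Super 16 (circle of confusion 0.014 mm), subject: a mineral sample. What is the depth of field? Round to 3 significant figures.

4.73 mm

At magnification m, DoF ≈ 2·N_eff·c/m² = 2 × 14.2 × 0.014 / 0.29² = 0.3976 / 0.0841 ≈ 4.73 mm.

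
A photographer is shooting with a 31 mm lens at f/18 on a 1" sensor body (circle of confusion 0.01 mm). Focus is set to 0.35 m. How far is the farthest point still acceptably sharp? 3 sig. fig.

372 mm

Hyperfocal distance H = f²/(N·c) + f = 31²/(18 × 0.01) + 31 = 961/0.18 + 31 ≈ 5369.9 mm ≈ 5.370 m.
Far limit Df = s·(H − f)/(H − s) = 350 × (5369.9 − 31) / (5369.9 − 350) = 350 × 5338.9 / 5019.9 ≈ 372.24 mm.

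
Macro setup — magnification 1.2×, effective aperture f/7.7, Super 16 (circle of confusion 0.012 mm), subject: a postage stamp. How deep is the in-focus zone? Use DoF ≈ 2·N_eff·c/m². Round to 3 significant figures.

At magnification m, DoF ≈ 2·N_eff·c/m² = 2 × 7.7 × 0.012 / 1.2² = 0.1848 / 1.44 ≈ 0.128 mm.

0.128 mm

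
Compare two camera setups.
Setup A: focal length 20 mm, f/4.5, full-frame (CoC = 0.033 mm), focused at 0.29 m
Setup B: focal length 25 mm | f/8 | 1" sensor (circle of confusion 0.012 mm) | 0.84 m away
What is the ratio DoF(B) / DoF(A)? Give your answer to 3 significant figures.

Setup A: H = 20²/(4.5×0.033) + 20 ≈ 2713.6 mm; DoF = Df − Dn = 322.307 − 263.579 ≈ 58.728 mm.
Setup B: H = 25²/(8×0.012) + 25 ≈ 6535.4 mm; DoF = Df − Dn = 960.20 − 746.54 ≈ 213.66 mm.
Ratio = 213.66 / 58.728 ≈ 3.64.

3.64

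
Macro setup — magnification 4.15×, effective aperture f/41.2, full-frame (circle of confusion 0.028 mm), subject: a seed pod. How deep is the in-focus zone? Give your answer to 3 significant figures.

0.134 mm

At magnification m, DoF ≈ 2·N_eff·c/m² = 2 × 41.2 × 0.028 / 4.15² = 2.307 / 17.22 ≈ 0.134 mm.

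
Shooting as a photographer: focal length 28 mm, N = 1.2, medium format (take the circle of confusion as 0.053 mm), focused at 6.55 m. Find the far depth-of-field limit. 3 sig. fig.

13.9 m

Hyperfocal distance H = f²/(N·c) + f = 28²/(1.2 × 0.053) + 28 = 784/0.0636 + 28 ≈ 12355.0 mm ≈ 12.36 m.
Far limit Df = s·(H − f)/(H − s) = 6550 × (12355.0 − 28) / (12355.0 − 6550) = 6550 × 12327.0 / 5805.0 ≈ 13909 mm ≈ 13.9 m.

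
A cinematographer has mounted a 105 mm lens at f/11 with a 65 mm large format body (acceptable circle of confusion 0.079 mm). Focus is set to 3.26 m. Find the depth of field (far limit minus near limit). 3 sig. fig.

1.73 m

Hyperfocal distance H = f²/(N·c) + f = 105²/(11 × 0.079) + 105 = 11025/0.869 + 105 ≈ 12792.0 mm ≈ 12.79 m.
Near limit Dn = s·(H − f)/(H + s − 2f) = 3260 × (12792.0 − 105) / (12792.0 + 3260 − 2 × 105) = 3260 × 12687.0 / 15842.0 ≈ 2610.8 mm.
Far limit Df = s·(H − f)/(H − s) = 3260 × (12792.0 − 105) / (12792.0 − 3260) = 3260 × 12687.0 / 9532.0 ≈ 4339.0 mm.
Depth of field = Df − Dn = 4339.0 − 2610.8 ≈ 1728.2 mm ≈ 1.73 m.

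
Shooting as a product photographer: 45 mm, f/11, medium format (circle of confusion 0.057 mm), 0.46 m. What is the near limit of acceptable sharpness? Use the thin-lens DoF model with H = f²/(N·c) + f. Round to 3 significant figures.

Hyperfocal distance H = f²/(N·c) + f = 45²/(11 × 0.057) + 45 = 2025/0.627 + 45 ≈ 3274.7 mm ≈ 3.275 m.
Near limit Dn = s·(H − f)/(H + s − 2f) = 460 × (3274.7 − 45) / (3274.7 + 460 − 2 × 45) = 460 × 3229.7 / 3644.7 ≈ 407.62 mm.

408 mm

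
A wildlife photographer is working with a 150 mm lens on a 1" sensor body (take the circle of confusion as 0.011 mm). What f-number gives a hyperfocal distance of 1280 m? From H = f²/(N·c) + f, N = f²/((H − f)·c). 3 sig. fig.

Rearrange H = f²/(N·c) + f for N: N = f² / ((H − f)·c).
N = 150² / ((1280000 − 150) × 0.011) = 22500 / 14078 ≈ 1.60.

f/1.60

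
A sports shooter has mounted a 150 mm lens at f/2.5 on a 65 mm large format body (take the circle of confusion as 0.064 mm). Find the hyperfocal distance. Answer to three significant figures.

141 m

Hyperfocal distance H = f²/(N·c) + f = 150²/(2.5 × 0.064) + 150 = 22500/0.16 + 150 ≈ 140775.0 mm ≈ 141 m.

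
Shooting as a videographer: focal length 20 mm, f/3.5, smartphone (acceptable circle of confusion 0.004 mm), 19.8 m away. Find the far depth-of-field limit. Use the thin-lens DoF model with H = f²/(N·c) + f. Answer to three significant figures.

Hyperfocal distance H = f²/(N·c) + f = 20²/(3.5 × 0.004) + 20 = 400/0.014 + 20 ≈ 28591.4 mm ≈ 28.59 m.
Far limit Df = s·(H − f)/(H − s) = 19800 × (28591.4 − 20) / (28591.4 − 19800) = 19800 × 28571.4 / 8791.4 ≈ 64348 mm ≈ 64.3 m.

64.3 m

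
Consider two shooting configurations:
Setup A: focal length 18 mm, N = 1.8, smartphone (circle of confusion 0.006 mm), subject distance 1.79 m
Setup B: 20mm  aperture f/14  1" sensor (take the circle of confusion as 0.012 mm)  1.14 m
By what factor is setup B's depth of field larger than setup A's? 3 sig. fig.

Setup A: H = 18²/(1.8×0.006) + 18 ≈ 30018.0 mm; DoF = Df − Dn = 1902.37 − 1690.17 ≈ 212.20 mm.
Setup B: H = 20²/(14×0.012) + 20 ≈ 2401.0 mm; DoF = Df − Dn = 2152.6 − 775.3 ≈ 1377.3 mm.
Ratio = 1377.3 / 212.20 ≈ 6.49.

6.49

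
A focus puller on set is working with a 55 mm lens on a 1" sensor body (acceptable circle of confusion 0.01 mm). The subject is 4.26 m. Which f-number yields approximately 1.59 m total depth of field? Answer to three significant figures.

f/13

Write h = H − f = f²/(N·c). The thin-lens limits are Dn = s·h/(h + (s−f)) and Df = s·h/(h − (s−f)), so DoF = Df − Dn = 2·s·(s−f)·h / (h² − (s−f)²).
That is a quadratic in h: DoF·h² − 2·s·(s−f)·h − DoF·(s−f)² = 0 ⇒ h = (s−f)·(s + √(s² + DoF²)) / DoF = 4205 × (4260 + √(4260² + 1590²)) / 1590 = 4205 × (4260 + 4547.05) / 1590 ≈ 23292 mm.
Then N = f²/(c·h) = 55² / (0.01 × 23292) = 3025 / 232.92 ≈ 13.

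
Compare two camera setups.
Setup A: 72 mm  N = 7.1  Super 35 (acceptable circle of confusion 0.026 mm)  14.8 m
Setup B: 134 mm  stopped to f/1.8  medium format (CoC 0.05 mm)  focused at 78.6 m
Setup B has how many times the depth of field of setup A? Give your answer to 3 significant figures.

3.42

Setup A: H = 72²/(7.1×0.026) + 72 ≈ 28154.3 mm; DoF = Df − Dn = 31122 − 9708 ≈ 21414 mm.
Setup B: H = 134²/(1.8×0.05) + 134 ≈ 199645.1 mm; DoF = Df − Dn = 129551 − 56413 ≈ 73138 mm.
Ratio = 73138 / 21414 ≈ 3.42.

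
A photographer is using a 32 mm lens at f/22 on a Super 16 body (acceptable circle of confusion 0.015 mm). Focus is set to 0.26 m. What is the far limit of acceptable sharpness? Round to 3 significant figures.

Hyperfocal distance H = f²/(N·c) + f = 32²/(22 × 0.015) + 32 = 1024/0.33 + 32 ≈ 3135.0 mm ≈ 3.135 m.
Far limit Df = s·(H − f)/(H − s) = 260 × (3135.0 − 32) / (3135.0 − 260) = 260 × 3103.0 / 2875.0 ≈ 280.62 mm.

281 mm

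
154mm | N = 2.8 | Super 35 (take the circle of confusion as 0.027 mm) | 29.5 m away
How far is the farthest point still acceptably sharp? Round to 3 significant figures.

32.5 m

Hyperfocal distance H = f²/(N·c) + f = 154²/(2.8 × 0.027) + 154 = 23716/0.0756 + 154 ≈ 313857.7 mm ≈ 313.9 m.
Far limit Df = s·(H − f)/(H − s) = 29500 × (313857.7 − 154) / (313857.7 − 29500) = 29500 × 313703.7 / 284357.7 ≈ 32544 mm ≈ 32.5 m.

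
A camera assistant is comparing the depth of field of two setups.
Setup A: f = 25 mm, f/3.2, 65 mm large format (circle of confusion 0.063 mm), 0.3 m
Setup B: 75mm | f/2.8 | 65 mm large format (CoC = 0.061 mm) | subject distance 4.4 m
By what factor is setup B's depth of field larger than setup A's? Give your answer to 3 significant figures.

21.9

Setup A: H = 25²/(3.2×0.063) + 25 ≈ 3125.2 mm; DoF = Df − Dn = 329.201 − 275.557 ≈ 53.644 mm.
Setup B: H = 75²/(2.8×0.061) + 75 ≈ 33008.3 mm; DoF = Df − Dn = 5065.2 − 3889.2 ≈ 1176.0 mm.
Ratio = 1176.0 / 53.644 ≈ 21.9.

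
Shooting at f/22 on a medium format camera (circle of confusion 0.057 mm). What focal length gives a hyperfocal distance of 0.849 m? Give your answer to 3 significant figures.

From H = f²/(N·c) + f, with f ≪ H: f ≈ √(H·N·c) = √(849 × 22 × 0.057) = √1064.6 ≈ 32.63 mm.
Exact: f² + N·c·f − N·c·H = 0 ⇒ f = (−N·c + √((N·c)² + 4·N·c·H))/2 = (−1.254 + √4260.2)/2 ≈ 32.008 mm ≈ 32.0 mm.

32.0 mm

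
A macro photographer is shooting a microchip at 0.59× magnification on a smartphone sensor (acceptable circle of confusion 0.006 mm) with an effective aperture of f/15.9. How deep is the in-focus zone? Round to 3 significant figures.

At magnification m, DoF ≈ 2·N_eff·c/m² = 2 × 15.9 × 0.006 / 0.59² = 0.1908 / 0.3481 ≈ 0.548 mm.

0.548 mm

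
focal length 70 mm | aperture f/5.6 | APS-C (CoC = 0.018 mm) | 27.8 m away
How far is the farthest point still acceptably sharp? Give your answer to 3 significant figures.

Hyperfocal distance H = f²/(N·c) + f = 70²/(5.6 × 0.018) + 70 = 4900/0.1008 + 70 ≈ 48681.1 mm ≈ 48.68 m.
Far limit Df = s·(H − f)/(H − s) = 27800 × (48681.1 − 70) / (48681.1 − 27800) = 27800 × 48611.1 / 20881.1 ≈ 64718 mm ≈ 64.7 m.

64.7 m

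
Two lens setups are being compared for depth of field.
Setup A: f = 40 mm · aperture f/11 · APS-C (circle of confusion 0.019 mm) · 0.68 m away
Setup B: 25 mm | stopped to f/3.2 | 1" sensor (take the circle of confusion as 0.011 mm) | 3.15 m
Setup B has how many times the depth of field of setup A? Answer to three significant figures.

9.99

Setup A: H = 40²/(11×0.019) + 40 ≈ 7695.5 mm; DoF = Df − Dn = 742.03 − 627.54 ≈ 114.49 mm.
Setup B: H = 25²/(3.2×0.011) + 25 ≈ 17780.7 mm; DoF = Df − Dn = 3822.8 − 2678.6 ≈ 1144.2 mm.
Ratio = 1144.2 / 114.49 ≈ 9.99.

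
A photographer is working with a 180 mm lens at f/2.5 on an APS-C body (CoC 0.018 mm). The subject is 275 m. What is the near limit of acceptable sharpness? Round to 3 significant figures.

199 m

Hyperfocal distance H = f²/(N·c) + f = 180²/(2.5 × 0.018) + 180 = 32400/0.045 + 180 ≈ 720180.0 mm ≈ 720.2 m.
Near limit Dn = s·(H − f)/(H + s − 2f) = 275000 × (720180.0 − 180) / (720180.0 + 275000 − 2 × 180) = 275000 × 720000.0 / 994820.0 ≈ 199031 mm ≈ 199 m.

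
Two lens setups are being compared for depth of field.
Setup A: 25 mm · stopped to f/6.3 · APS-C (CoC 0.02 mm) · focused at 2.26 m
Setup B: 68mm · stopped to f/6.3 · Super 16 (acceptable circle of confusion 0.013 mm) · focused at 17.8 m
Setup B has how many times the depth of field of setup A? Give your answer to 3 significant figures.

4.85

Setup A: H = 25²/(6.3×0.02) + 25 ≈ 4985.3 mm; DoF = Df − Dn = 4113.4 − 1558.0 ≈ 2555.4 mm.
Setup B: H = 68²/(6.3×0.013) + 68 ≈ 56527.1 mm; DoF = Df − Dn = 25950 − 13546 ≈ 12404 mm.
Ratio = 12404 / 2555.4 ≈ 4.85.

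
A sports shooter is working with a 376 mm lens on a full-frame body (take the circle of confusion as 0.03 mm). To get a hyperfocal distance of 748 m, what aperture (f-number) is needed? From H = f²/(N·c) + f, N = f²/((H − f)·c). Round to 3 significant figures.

f/6.30

Rearrange H = f²/(N·c) + f for N: N = f² / ((H − f)·c).
N = 376² / ((748000 − 376) × 0.03) = 141376 / 22429 ≈ 6.30.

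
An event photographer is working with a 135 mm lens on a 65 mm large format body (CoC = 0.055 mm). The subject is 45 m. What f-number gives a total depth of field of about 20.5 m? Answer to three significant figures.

Write h = H − f = f²/(N·c). The thin-lens limits are Dn = s·h/(h + (s−f)) and Df = s·h/(h − (s−f)), so DoF = Df − Dn = 2·s·(s−f)·h / (h² − (s−f)²).
That is a quadratic in h: DoF·h² − 2·s·(s−f)·h − DoF·(s−f)² = 0 ⇒ h = (s−f)·(s + √(s² + DoF²)) / DoF = 44865 × (45000 + √(45000² + 20500²)) / 20500 = 44865 × (45000 + 49449.5) / 20500 ≈ 206706 mm.
Then N = f²/(c·h) = 135² / (0.055 × 206706) = 18225 / 11369 ≈ 1.60.

f/1.60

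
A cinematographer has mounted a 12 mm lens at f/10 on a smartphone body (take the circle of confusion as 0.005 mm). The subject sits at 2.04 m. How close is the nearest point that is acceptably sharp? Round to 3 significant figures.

1.20 m

Hyperfocal distance H = f²/(N·c) + f = 12²/(10 × 0.005) + 12 = 144/0.05 + 12 ≈ 2892.0 mm ≈ 2.892 m.
Near limit Dn = s·(H − f)/(H + s − 2f) = 2040 × (2892.0 − 12) / (2892.0 + 2040 − 2 × 12) = 2040 × 2880.0 / 4908.0 ≈ 1197.1 mm ≈ 1.20 m.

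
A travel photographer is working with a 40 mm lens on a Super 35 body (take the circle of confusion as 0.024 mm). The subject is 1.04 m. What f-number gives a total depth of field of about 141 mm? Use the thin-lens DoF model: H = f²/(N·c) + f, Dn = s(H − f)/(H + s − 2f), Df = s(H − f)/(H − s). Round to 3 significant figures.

f/4.50

Write h = H − f = f²/(N·c). The thin-lens limits are Dn = s·h/(h + (s−f)) and Df = s·h/(h − (s−f)), so DoF = Df − Dn = 2·s·(s−f)·h / (h² − (s−f)²).
That is a quadratic in h: DoF·h² − 2·s·(s−f)·h − DoF·(s−f)² = 0 ⇒ h = (s−f)·(s + √(s² + DoF²)) / DoF = 1000 × (1040 + √(1040² + 141²)) / 141 = 1000 × (1040 + 1049.51) / 141 ≈ 14819 mm.
Then N = f²/(c·h) = 40² / (0.024 × 14819) = 1600 / 355.66 ≈ 4.50.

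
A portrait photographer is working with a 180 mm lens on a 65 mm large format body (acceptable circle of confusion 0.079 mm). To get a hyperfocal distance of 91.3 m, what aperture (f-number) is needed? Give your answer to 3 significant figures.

f/4.50

Rearrange H = f²/(N·c) + f for N: N = f² / ((H − f)·c).
N = 180² / ((91300 − 180) × 0.079) = 32400 / 7198 ≈ 4.50.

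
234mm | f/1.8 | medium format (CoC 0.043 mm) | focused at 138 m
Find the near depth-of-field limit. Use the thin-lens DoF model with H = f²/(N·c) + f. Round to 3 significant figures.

116 m

Hyperfocal distance H = f²/(N·c) + f = 234²/(1.8 × 0.043) + 234 = 54756/0.0774 + 234 ≈ 707675.9 mm ≈ 707.7 m.
Near limit Dn = s·(H − f)/(H + s − 2f) = 138000 × (707675.9 − 234) / (707675.9 + 138000 − 2 × 234) = 138000 × 707441.9 / 845207.9 ≈ 115506 mm ≈ 116 m.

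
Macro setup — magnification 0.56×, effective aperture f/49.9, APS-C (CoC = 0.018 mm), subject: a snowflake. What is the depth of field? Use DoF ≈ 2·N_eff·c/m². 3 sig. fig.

At magnification m, DoF ≈ 2·N_eff·c/m² = 2 × 49.9 × 0.018 / 0.56² = 1.796 / 0.3136 ≈ 5.73 mm.

5.73 mm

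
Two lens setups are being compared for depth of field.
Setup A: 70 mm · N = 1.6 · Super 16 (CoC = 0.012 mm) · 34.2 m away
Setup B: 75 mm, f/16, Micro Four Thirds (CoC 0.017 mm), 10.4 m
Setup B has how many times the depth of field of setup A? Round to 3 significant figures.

Setup A: H = 70²/(1.6×0.012) + 70 ≈ 255278.3 mm; DoF = Df − Dn = 39479.8 − 30165.8 ≈ 9314.0 mm.
Setup B: H = 75²/(16×0.017) + 75 ≈ 20755.1 mm; DoF = Df − Dn = 20770 − 6937 ≈ 13833 mm.
Ratio = 13833 / 9314.0 ≈ 1.49.

1.49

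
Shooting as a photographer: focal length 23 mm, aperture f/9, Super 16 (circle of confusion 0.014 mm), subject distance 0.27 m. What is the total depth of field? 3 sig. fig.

Hyperfocal distance H = f²/(N·c) + f = 23²/(9 × 0.014) + 23 = 529/0.126 + 23 ≈ 4221.4 mm ≈ 4.221 m.
Near limit Dn = s·(H − f)/(H + s − 2f) = 270 × (4221.4 − 23) / (4221.4 + 270 − 2 × 23) = 270 × 4198.4 / 4445.4 ≈ 254.998 mm.
Far limit Df = s·(H − f)/(H − s) = 270 × (4221.4 − 23) / (4221.4 − 270) = 270 × 4198.4 / 3951.4 ≈ 286.878 mm.
Depth of field = Df − Dn = 286.878 − 254.998 ≈ 31.880 mm.

31.9 mm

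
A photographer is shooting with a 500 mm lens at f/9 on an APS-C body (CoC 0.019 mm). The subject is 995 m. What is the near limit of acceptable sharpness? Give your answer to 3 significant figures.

Hyperfocal distance H = f²/(N·c) + f = 500²/(9 × 0.019) + 500 = 250000/0.171 + 500 ≈ 1462488.3 mm ≈ 1462 m.
Near limit Dn = s·(H − f)/(H + s − 2f) = 995000 × (1462488.3 − 500) / (1462488.3 + 995000 − 2 × 500) = 995000 × 1461988.3 / 2456488.3 ≈ 592178 mm ≈ 592 m.

592 m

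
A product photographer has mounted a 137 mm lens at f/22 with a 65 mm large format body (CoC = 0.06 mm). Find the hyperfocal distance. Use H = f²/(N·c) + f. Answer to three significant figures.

Hyperfocal distance H = f²/(N·c) + f = 137²/(22 × 0.06) + 137 = 18769/1.32 + 137 ≈ 14355.9 mm ≈ 14.4 m.

14.4 m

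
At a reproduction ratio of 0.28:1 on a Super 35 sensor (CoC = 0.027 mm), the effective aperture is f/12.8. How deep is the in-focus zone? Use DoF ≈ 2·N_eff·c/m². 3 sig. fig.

8.82 mm

At magnification m, DoF ≈ 2·N_eff·c/m² = 2 × 12.8 × 0.027 / 0.28² = 0.6912 / 0.0784 ≈ 8.82 mm.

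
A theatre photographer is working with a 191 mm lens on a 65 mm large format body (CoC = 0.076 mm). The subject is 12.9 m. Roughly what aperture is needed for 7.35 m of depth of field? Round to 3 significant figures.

f/10

Write h = H − f = f²/(N·c). The thin-lens limits are Dn = s·h/(h + (s−f)) and Df = s·h/(h − (s−f)), so DoF = Df − Dn = 2·s·(s−f)·h / (h² − (s−f)²).
That is a quadratic in h: DoF·h² − 2·s·(s−f)·h − DoF·(s−f)² = 0 ⇒ h = (s−f)·(s + √(s² + DoF²)) / DoF = 12709 × (12900 + √(12900² + 7350²)) / 7350 = 12709 × (12900 + 14847.0) / 7350 ≈ 47978 mm.
Then N = f²/(c·h) = 191² / (0.076 × 47978) = 36481 / 3646.3 ≈ 10.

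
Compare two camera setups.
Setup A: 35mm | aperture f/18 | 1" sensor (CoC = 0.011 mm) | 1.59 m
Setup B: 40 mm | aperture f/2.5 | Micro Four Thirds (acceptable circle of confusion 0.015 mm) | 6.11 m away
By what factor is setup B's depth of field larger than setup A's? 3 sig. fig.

2.08

Setup A: H = 35²/(18×0.011) + 35 ≈ 6221.9 mm; DoF = Df − Dn = 2123.79 − 1270.64 ≈ 853.15 mm.
Setup B: H = 40²/(2.5×0.015) + 40 ≈ 42706.7 mm; DoF = Df − Dn = 7123.4 − 5349.0 ≈ 1774.4 mm.
Ratio = 1774.4 / 853.15 ≈ 2.08.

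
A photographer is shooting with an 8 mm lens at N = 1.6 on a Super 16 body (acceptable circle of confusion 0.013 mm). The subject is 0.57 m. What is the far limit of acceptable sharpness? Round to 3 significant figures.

Hyperfocal distance H = f²/(N·c) + f = 8²/(1.6 × 0.013) + 8 = 64/0.0208 + 8 ≈ 3084.9 mm ≈ 3.085 m.
Far limit Df = s·(H − f)/(H − s) = 570 × (3084.9 − 8) / (3084.9 − 570) = 570 × 3076.9 / 2514.9 ≈ 697.38 mm ≈ 0.697 m.

0.697 m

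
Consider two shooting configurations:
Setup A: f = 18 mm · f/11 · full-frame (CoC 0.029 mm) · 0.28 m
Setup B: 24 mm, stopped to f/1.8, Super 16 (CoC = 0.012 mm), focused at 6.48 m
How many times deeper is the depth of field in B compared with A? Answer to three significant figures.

21.5

Setup A: H = 18²/(11×0.029) + 18 ≈ 1033.7 mm; DoF = Df − Dn = 377.34 − 222.58 ≈ 154.76 mm.
Setup B: H = 24²/(1.8×0.012) + 24 ≈ 26690.7 mm; DoF = Df − Dn = 8549.9 − 5217.0 ≈ 3332.9 mm.
Ratio = 3332.9 / 154.76 ≈ 21.5.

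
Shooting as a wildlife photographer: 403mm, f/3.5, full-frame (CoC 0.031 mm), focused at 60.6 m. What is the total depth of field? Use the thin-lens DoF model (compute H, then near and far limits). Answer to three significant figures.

4.88 m

Hyperfocal distance H = f²/(N·c) + f = 403²/(3.5 × 0.031) + 403 = 162409/0.1085 + 403 ≈ 1497260.1 mm ≈ 1497 m.
Near limit Dn = s·(H − f)/(H + s − 2f) = 60600 × (1497260.1 − 403) / (1497260.1 + 60600 − 2 × 403) = 60600 × 1496857.1 / 1557054.1 ≈ 58257.2 mm.
Far limit Df = s·(H − f)/(H − s) = 60600 × (1497260.1 − 403) / (1497260.1 − 60600) = 60600 × 1496857.1 / 1436660.1 ≈ 63139.2 mm.
Depth of field = Df − Dn = 63139.2 − 58257.2 ≈ 4882.0 mm ≈ 4.88 m.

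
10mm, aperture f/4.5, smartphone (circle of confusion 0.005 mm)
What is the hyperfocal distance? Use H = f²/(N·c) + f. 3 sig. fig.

Hyperfocal distance H = f²/(N·c) + f = 10²/(4.5 × 0.005) + 10 = 100/0.0225 + 10 ≈ 4454.4 mm ≈ 4.45 m.

4.45 m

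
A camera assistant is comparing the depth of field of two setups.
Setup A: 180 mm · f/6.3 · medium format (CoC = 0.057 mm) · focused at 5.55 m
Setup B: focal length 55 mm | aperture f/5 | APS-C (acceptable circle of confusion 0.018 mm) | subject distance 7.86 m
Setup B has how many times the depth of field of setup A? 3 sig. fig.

Setup A: H = 180²/(6.3×0.057) + 180 ≈ 90405.6 mm; DoF = Df − Dn = 5901.23 − 5238.23 ≈ 663.00 mm.
Setup B: H = 55²/(5×0.018) + 55 ≈ 33666.1 mm; DoF = Df − Dn = 10237.2 − 6378.8 ≈ 3858.4 mm.
Ratio = 3858.4 / 663.00 ≈ 5.82.

5.82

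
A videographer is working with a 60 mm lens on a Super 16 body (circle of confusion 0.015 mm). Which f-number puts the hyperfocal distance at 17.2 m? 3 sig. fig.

f/14

Rearrange H = f²/(N·c) + f for N: N = f² / ((H − f)·c).
N = 60² / ((17200 − 60) × 0.015) = 3600 / 257.1 ≈ 14.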